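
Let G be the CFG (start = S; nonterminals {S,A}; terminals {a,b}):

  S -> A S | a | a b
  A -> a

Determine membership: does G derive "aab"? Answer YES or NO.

CNF form of G:
  S -> A S | T0 T1 | a
  A -> a
  T0 -> a
  T1 -> b

CYK table (by increasing span):
  [0..0]={A,S,T0}  "a"  orig:{A,S}
  [1..1]={A,S,T0}  "a"  orig:{A,S}
  [2..2]={T1}  "b"  orig:{}
  [0..1]={S}  "aa"
  [1..2]={S}  "ab"
  [0..2]={S}  "aab"

S ∈ T[0,2] ⇒ YES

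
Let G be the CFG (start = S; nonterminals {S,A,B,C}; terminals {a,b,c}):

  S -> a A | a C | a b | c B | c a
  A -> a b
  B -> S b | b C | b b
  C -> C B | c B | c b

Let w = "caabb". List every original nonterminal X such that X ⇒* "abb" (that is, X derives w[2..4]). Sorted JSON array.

Convert to CNF:
  S -> T0 A | T0 C | T0 T1 | T2 B | T2 T0
  A -> T0 T1
  B -> S T1 | T1 C | T1 T1
  C -> C B | T2 B | T2 T1
  T0 -> a
  T1 -> b
  T2 -> c

CYK fill (cells [i..j] with 2 ≤ i ≤ j ≤ 4 only):
  [2..2]={T0}  "a"  orig:{}
  [3..3]={T1}  "b"  orig:{}
  [4..4]={T1}  "b"  orig:{}
  [2..3]={A,S}  "ab"
  [3..4]={B}  "bb"
  [2..4]={B}  "abb"

Original NTs in T[2,4] deriving "abb": ["B"]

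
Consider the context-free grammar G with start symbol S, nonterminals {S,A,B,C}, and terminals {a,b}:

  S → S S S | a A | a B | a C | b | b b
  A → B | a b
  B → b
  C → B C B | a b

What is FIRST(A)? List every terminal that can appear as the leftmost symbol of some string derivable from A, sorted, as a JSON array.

Compute FIRST by fixpoint:
[1]
  A via A→a b: +{a}
  B via B→b: +{b}
  C via C→B C B: +{b}
  C via C→a b: +{a}
  S via S→a A: +{a}
  S via S→b: +{b}
  FIRST[S]={a,b}  FIRST[A]={a}  FIRST[B]={b}  FIRST[C]={a,b}
[2]
  A via A→B: +{b}
  FIRST[S]={a,b}  FIRST[A]={a,b}  FIRST[B]={b}  FIRST[C]={a,b}
[3] (stable)
  FIRST[S]={a,b}  FIRST[A]={a,b}  FIRST[B]={b}  FIRST[C]={a,b}

FIRST(A) = ["a", "b"]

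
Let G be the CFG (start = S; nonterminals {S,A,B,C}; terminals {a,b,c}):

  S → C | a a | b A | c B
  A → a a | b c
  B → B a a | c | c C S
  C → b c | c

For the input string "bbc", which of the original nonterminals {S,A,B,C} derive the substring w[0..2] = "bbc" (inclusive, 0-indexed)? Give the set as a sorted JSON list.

CNF form of G:
  S -> T0 T0 | T1 A | T1 T2 | T2 B | c
  A -> T0 T0 | T1 T2
  B -> B X3 | T2 X4 | c
  C -> T1 T2 | c
  T0 -> a
  T1 -> b
  T2 -> c
  X3 -> T0 T0
  X4 -> C S

CYK table (by increasing span) (cells [i..j] with 0 ≤ i ≤ j ≤ 2 only):
  T[0,0] 'b' = {T1}  orig:{}
  T[1,1] 'b' = {T1}  orig:{}
  T[2,2] 'c' = {B,C,S,T2}  orig:{B,C,S}
  T[0,1] 'bb' = ∅
  T[1,2] 'bc' = {A,C,S}
  T[0,2] 'bbc' = {S}

Original NTs in T[0,2] deriving "bbc": ["S"]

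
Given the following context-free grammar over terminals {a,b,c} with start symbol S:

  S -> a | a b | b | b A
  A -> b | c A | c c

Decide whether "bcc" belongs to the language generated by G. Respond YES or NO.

CNF form of G:
  S -> T1 T2 | T2 A | a | b
  A -> T0 A | T0 T0 | b
  T0 -> c
  T1 -> a
  T2 -> b

Fill CYK table bottom-up:
  T[0,0] 'b' = {A,S,T2}  orig:{A,S}
  T[1,1] 'c' = {T0}  orig:{}
  T[2,2] 'c' = {T0}  orig:{}
  T[0,1] 'bc' = ∅
  T[1,2] 'cc' = {A}
  T[0,2] 'bcc' = {S}

S ∈ T[0,2] ⇒ YES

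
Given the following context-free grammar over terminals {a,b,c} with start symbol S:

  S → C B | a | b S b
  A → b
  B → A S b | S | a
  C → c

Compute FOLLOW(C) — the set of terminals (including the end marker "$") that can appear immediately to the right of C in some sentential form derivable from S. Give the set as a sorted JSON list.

FIRST iteration:
[1]
  A via A→b: +{b}
  B via B→A S b: +{b}
  B via B→a: +{a}
  C via C→c: +{c}
  S via S→C B: +{c}
  S via S→a: +{a}
  S via S→b S b: +{b}
  FIRST(S)={a,b,c}  FIRST(A)={b}  FIRST(B)={a,b}  FIRST(C)={c}
[2]
  B via B→S: +{c}
  FIRST(S)={a,b,c}  FIRST(A)={b}  FIRST(B)={a,b,c}  FIRST(C)={c}
[3] (stable)
  FIRST(S)={a,b,c}  FIRST(A)={b}  FIRST(B)={a,b,c}  FIRST(C)={c}

FOLLOW iteration:
seed FOLLOW(S) with $
[1]
  B→A S b: FOLLOW(A) ⊇ FIRST(S) = {a,b,c}; new: +{a,b,c}
  B→A S b: FOLLOW(S) ⊇ FIRST(b) = {b}; new: +{b}
  S→C B: FOLLOW(C) ⊇ FIRST(B) = {a,b,c}; new: +{a,b,c}
  S→C B: FOLLOW(B) ⊇ FOLLOW(S) ⊇ {$,b}; new: +{$,b}
  FOLLOW[S]={$,b}  FOLLOW[A]={a,b,c}  FOLLOW[B]={$,b}  FOLLOW[C]={a,b,c}
[2] (no change)
  FOLLOW[S]={$,b}  FOLLOW[A]={a,b,c}  FOLLOW[B]={$,b}  FOLLOW[C]={a,b,c}

FOLLOW(C) = ["a", "b", "c"]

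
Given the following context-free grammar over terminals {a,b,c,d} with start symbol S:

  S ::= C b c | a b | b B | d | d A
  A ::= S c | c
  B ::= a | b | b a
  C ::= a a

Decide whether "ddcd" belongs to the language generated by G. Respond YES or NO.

Convert to CNF:
  S -> C X4 | T1 B | T2 T1 | T3 A | d
  A -> S T0 | c
  B -> T1 T2 | a | b
  C -> T2 T2
  T0 -> c
  T1 -> b
  T2 -> a
  T3 -> d
  X4 -> T1 T0

Fill CYK table bottom-up:
  cell(0,0) d: {S,T3}  orig:{S}
  cell(1,1) d: {S,T3}  orig:{S}
  cell(2,2) c: {A,T0}  orig:{A}
  cell(3,3) d: {S,T3}  orig:{S}
  cell(0,1) dd: ∅
  cell(1,2) dc: {A,S}
  cell(2,3) cd: ∅
  cell(0,2) ddc: {S}
  cell(1,3) dcd: ∅
  cell(0,3) ddcd: ∅

S ∉ T[0,3] ⇒ NO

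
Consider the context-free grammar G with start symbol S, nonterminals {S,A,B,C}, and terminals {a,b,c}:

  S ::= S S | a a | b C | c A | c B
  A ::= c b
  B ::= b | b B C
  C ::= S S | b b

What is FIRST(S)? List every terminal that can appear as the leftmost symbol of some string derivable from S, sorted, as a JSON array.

FIRST iteration:
pass 1:
  A via A→c b: +{c}
  B via B→b: +{b}
  C via C→b b: +{b}
  S via S→a a: +{a}
  S via S→b C: +{b}
  S via S→c A: +{c}
  FIRST[S]={a,b,c}  FIRST[A]={c}  FIRST[B]={b}  FIRST[C]={b}
pass 2:
  C via C→S S: +{a,c}
  FIRST[S]={a,b,c}  FIRST[A]={c}  FIRST[B]={b}  FIRST[C]={a,b,c}
pass 3: (stable)
  FIRST[S]={a,b,c}  FIRST[A]={c}  FIRST[B]={b}  FIRST[C]={a,b,c}

FIRST(S) = ["a", "b", "c"]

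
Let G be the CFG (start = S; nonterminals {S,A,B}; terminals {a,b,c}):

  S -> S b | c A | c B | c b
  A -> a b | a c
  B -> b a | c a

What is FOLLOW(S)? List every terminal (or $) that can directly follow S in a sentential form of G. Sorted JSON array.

FIRST sets, iterate to fixpoint:
round 1:
  A via A→a b: +{a}
  B via B→b a: +{b}
  B via B→c a: +{c}
  S via S→c A: +{c}
  FIRST(S)={c}  FIRST(A)={a}  FIRST(B)={b,c}
round 2: done
  FIRST(S)={c}  FIRST(A)={a}  FIRST(B)={b,c}

Compute FOLLOW by fixpoint:
FOLLOW(S) := {$}
pass 1:
  S→S b: FOLLOW(S) ⊇ FIRST(b) = {b}; new: +{b}
  S→c A: FOLLOW(A) ⊇ FOLLOW(S) ⊇ {$,b}; new: +{$,b}
  S→c B: FOLLOW(B) ⊇ FOLLOW(S) ⊇ {$,b}; new: +{$,b}
  FOLLOW(S)={$,b}  FOLLOW(A)={$,b}  FOLLOW(B)={$,b}
pass 2: (stable)
  FOLLOW(S)={$,b}  FOLLOW(A)={$,b}  FOLLOW(B)={$,b}

FOLLOW(S) = ["$", "b"]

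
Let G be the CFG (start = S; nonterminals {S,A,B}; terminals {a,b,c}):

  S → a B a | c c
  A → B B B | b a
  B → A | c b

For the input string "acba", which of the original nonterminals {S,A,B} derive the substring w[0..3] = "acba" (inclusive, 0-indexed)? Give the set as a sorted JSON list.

Convert to CNF:
  S -> T1 X5 | T2 T2
  A -> B X3 | T0 T1
  B -> B X4 | T0 T1 | T2 T0
  T0 -> b
  T1 -> a
  T2 -> c
  X3 -> B B
  X4 -> B B
  X5 -> B T1

CYK table (by increasing span) (cells [i..j] with 0 ≤ i ≤ j ≤ 3 only):
  cell(0,0) a: {T1}  orig:{}
  cell(1,1) c: {T2}  orig:{}
  cell(2,2) b: {T0}  orig:{}
  cell(3,3) a: {T1}  orig:{}
  cell(0,1) ac: ∅
  cell(1,2) cb: {B}
  cell(2,3) ba: {A,B}
  cell(0,2) acb: ∅
  cell(1,3) cba: {X5}  orig:{}
  cell(0,3) acba: {S}

Original NTs in T[0,3] deriving "acba": ["S"]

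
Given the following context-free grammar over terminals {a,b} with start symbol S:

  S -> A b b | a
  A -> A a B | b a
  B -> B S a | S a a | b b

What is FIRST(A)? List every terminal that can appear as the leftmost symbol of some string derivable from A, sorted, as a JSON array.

FIRST iteration:
[1]
  A via A→b a: +{b}
  B via B→b b: +{b}
  S via S→A b b: +{b}
  S via S→a: +{a}
  FIRST(S)={a,b}  FIRST(A)={b}  FIRST(B)={b}
[2]
  B via B→S a a: +{a}
  FIRST(S)={a,b}  FIRST(A)={b}  FIRST(B)={a,b}
[3] — fixpoint
  FIRST(S)={a,b}  FIRST(A)={b}  FIRST(B)={a,b}

FIRST(A) = ["b"]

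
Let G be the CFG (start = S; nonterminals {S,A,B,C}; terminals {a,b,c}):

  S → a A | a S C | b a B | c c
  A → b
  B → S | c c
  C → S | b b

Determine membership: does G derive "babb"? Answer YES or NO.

CNF form of G:
  S -> T0 A | T0 X7 | T1 X8 | T2 T2
  A -> b
  B -> T0 A | T0 X3 | T1 X4 | T2 T2
  C -> T0 A | T0 X5 | T1 T1 | T1 X6 | T2 T2
  T0 -> a
  T1 -> b
  T2 -> c
  X3 -> S C
  X4 -> T0 B
  X5 -> S C
  X6 -> T0 B
  X7 -> S C
  X8 -> T0 B

CYK table (by increasing span):
  [0..0]={A,T1}  "b"  orig:{A}
  [1..1]={T0}  "a"  orig:{}
  [2..2]={A,T1}  "b"  orig:{A}
  [3..3]={A,T1}  "b"  orig:{A}
  [0..1]=∅  "ba"
  [1..2]={B,C,S}  "ab"
  [2..3]={C}  "bb"
  [0..2]=∅  "bab"
  [1..3]=∅  "abb"
  [0..3]=∅  "babb"

S ∉ T[0,3] ⇒ NO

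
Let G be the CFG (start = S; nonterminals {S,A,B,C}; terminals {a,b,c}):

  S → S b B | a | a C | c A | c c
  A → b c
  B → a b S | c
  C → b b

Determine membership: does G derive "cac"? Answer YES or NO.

CNF form of G:
  S -> S X4 | T1 A | T1 T1 | T2 C | a
  A -> T0 T1
  B -> T2 X3 | c
  C -> T0 T0
  T0 -> b
  T1 -> c
  T2 -> a
  X3 -> T0 S
  X4 -> T0 B

CYK fill:
  T[0,0] 'c' = {B,T1}  orig:{B}
  T[1,1] 'a' = {S,T2}  orig:{S}
  T[2,2] 'c' = {B,T1}  orig:{B}
  T[0,1] 'ca' = ∅
  T[1,2] 'ac' = ∅
  T[0,2] 'cac' = ∅

S ∉ T[0,2] ⇒ NO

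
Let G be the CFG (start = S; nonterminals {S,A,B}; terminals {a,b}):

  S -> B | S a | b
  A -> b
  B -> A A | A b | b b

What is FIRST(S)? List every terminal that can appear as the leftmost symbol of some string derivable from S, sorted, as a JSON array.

FIRST sets, iterate to fixpoint:
pass 1:
  A via A→b: +{b}
  B via B→A A: +{b}
  S via S→B: +{b}
  S: {b}  A: {b}  B: {b}
pass 2: (no change)
  S: {b}  A: {b}  B: {b}

FIRST(S) = ["b"]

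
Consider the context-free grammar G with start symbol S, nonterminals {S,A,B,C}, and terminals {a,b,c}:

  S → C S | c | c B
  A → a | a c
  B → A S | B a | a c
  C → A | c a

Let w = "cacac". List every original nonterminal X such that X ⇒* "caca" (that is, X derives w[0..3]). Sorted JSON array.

Convert to CNF:
  S -> C S | T1 B | c
  A -> T0 T1 | a
  B -> A S | B T0 | T0 T1
  C -> T0 T1 | T1 T0 | a
  T0 -> a
  T1 -> c

Fill CYK table bottom-up — only the sub-triangle for w[0..3]:
  T[0,0] 'c' = {S,T1}  orig:{S}
  T[1,1] 'a' = {A,C,T0}  orig:{A,C}
  T[2,2] 'c' = {S,T1}  orig:{S}
  T[3,3] 'a' = {A,C,T0}  orig:{A,C}
  T[0,1] 'ca' = {C}
  T[1,2] 'ac' = {A,B,C,S}
  T[2,3] 'ca' = {C}
  T[0,2] 'cac' = {S}
  T[1,3] 'aca' = {B}
  T[0,3] 'caca' = {S}

Original NTs in T[0,3] deriving "caca": ["S"]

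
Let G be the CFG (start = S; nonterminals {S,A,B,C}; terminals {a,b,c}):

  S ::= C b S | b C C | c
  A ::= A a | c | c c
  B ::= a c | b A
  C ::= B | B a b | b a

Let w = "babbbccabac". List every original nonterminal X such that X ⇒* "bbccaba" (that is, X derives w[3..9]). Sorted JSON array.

Convert to CNF:
  S -> C X4 | T2 X5 | c
  A -> A T0 | T1 T1 | c
  B -> T0 T1 | T2 A
  C -> B X3 | T0 T1 | T2 A | T2 T0
  T0 -> a
  T1 -> c
  T2 -> b
  X3 -> T0 T2
  X4 -> T2 S
  X5 -> C C

Fill CYK table bottom-up (cells [i..j] with 3 ≤ i ≤ j ≤ 9 only):
  cell(3,3) b: {T2}  orig:{}
  cell(4,4) b: {T2}  orig:{}
  cell(5,5) c: {A,S,T1}  orig:{A,S}
  cell(6,6) c: {A,S,T1}  orig:{A,S}
  cell(7,7) a: {T0}  orig:{}
  cell(8,8) b: {T2}  orig:{}
  cell(9,9) a: {T0}  orig:{}
  cell(3,4) bb: ∅
  cell(4,5) bc: {B,C,X4}  orig:{B,C}
  cell(5,6) cc: {A}
  cell(6,7) ca: {A}
  cell(7,8) ab: {X3}  orig:{}
  cell(8,9) ba: {C}
  cell(3,5) bbc: ∅
  cell(4,6) bcc: {B,C}
  cell(5,7) cca: {A}
  cell(6,8) cab: ∅
  cell(7,9) aba: ∅
  cell(3,6) bbcc: ∅
  cell(4,7) bcca: {B,C}
  cell(5,8) ccab: ∅
  cell(6,9) caba: ∅
  cell(3,7) bbcca: ∅
  cell(4,8) bccab: {C}
  cell(5,9) ccaba: ∅
  cell(3,8) bbccab: ∅
  cell(4,9) bccaba: {X5}  orig:{}
  cell(3,9) bbccaba: {S}

Original NTs in T[3,9] deriving "bbccaba": ["S"]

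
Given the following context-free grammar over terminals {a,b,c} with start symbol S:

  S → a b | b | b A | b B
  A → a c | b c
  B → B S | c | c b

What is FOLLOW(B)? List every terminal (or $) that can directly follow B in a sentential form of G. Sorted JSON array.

FIRST sets, iterate to fixpoint:
[1]
  A via A→a c: +{a}
  A via A→b c: +{b}
  B via B→c: +{c}
  S via S→a b: +{a}
  S via S→b: +{b}
  FIRST[S]={a,b}  FIRST[A]={a,b}  FIRST[B]={c}
[2] done
  FIRST[S]={a,b}  FIRST[A]={a,b}  FIRST[B]={c}

FOLLOW iteration:
initialize: $ ∈ FOLLOW(S)
round 1:
  B→B S: FOLLOW(B) ⊇ FIRST(S) = {a,b}; new: +{a,b}
  B→B S: FOLLOW(S) ⊇ FOLLOW(B) ⊇ {a,b}; new: +{a,b}
  S→b A: FOLLOW(A) ⊇ FOLLOW(S) ⊇ {$,a,b}; new: +{$,a,b}
  S→b B: FOLLOW(B) ⊇ FOLLOW(S) ⊇ {$,a,b}; new: +{$}
  FOLLOW[S]={$,a,b}  FOLLOW[A]={$,a,b}  FOLLOW[B]={$,a,b}
round 2: — fixpoint
  FOLLOW[S]={$,a,b}  FOLLOW[A]={$,a,b}  FOLLOW[B]={$,a,b}

FOLLOW(B) = ["$", "a", "b"]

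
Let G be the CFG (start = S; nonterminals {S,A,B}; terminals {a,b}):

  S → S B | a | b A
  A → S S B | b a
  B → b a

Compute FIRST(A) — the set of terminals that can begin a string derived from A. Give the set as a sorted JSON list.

Compute FIRST by fixpoint:
pass 1:
  A via A→b a: +{b}
  B via B→b a: +{b}
  S via S→a: +{a}
  S via S→b A: +{b}
  S: {a,b}  A: {b}  B: {b}
pass 2:
  A via A→S S B: +{a}
  S: {a,b}  A: {a,b}  B: {b}
pass 3: (no change)
  S: {a,b}  A: {a,b}  B: {b}

FIRST(A) = ["a", "b"]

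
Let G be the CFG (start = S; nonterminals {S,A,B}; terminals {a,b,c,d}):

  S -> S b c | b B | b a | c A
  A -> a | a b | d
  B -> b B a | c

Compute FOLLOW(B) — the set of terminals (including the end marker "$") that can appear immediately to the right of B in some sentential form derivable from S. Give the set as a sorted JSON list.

Compute FIRST by fixpoint:
[1]
  A via A→a: +{a}
  A via A→d: +{d}
  B via B→b B a: +{b}
  B via B→c: +{c}
  S via S→b B: +{b}
  S via S→c A: +{c}
  S: {b,c}  A: {a,d}  B: {b,c}
[2] (no change)
  S: {b,c}  A: {a,d}  B: {b,c}

FOLLOW iteration:
seed FOLLOW(S) with $
round 1:
  B→b B a: FOLLOW(B) ⊇ FIRST(a) = {a}; new: +{a}
  S→S b c: FOLLOW(S) ⊇ FIRST(b) = {b}; new: +{b}
  S→b B: FOLLOW(B) ⊇ FOLLOW(S) ⊇ {$,b}; new: +{$,b}
  S→c A: FOLLOW(A) ⊇ FOLLOW(S) ⊇ {$,b}; new: +{$,b}
  FOLLOW[S]={$,b}  FOLLOW[A]={$,b}  FOLLOW[B]={$,a,b}
round 2: — fixpoint
  FOLLOW[S]={$,b}  FOLLOW[A]={$,b}  FOLLOW[B]={$,a,b}

FOLLOW(B) = ["$", "a", "b"]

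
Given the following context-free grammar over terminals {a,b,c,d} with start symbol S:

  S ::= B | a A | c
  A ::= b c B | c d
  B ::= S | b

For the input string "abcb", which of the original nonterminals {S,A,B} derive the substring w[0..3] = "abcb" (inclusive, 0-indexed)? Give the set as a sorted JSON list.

Convert to CNF:
  S -> T3 A | b | c
  A -> T0 X4 | T1 T2
  B -> T3 A | b | c
  T0 -> b
  T1 -> c
  T2 -> d
  T3 -> a
  X4 -> T1 B

CYK fill, restricted to cells inside w[0..3]:
  cell(0,0) a: {T3}  orig:{}
  cell(1,1) b: {B,S,T0}  orig:{B,S}
  cell(2,2) c: {B,S,T1}  orig:{B,S}
  cell(3,3) b: {B,S,T0}  orig:{B,S}
  cell(0,1) ab: ∅
  cell(1,2) bc: ∅
  cell(2,3) cb: {X4}  orig:{}
  cell(0,2) abc: ∅
  cell(1,3) bcb: {A}
  cell(0,3) abcb: {B,S}

Original NTs in T[0,3] deriving "abcb": ["B", "S"]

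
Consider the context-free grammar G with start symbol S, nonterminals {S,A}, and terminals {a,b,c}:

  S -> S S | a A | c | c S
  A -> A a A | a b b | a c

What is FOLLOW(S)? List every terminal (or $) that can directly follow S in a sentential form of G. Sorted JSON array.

FIRST sets, iterate to fixpoint:
round 1:
  A via A→a b b: +{a}
  S via S→a A: +{a}
  S via S→c: +{c}
  FIRST[S]={a,c}  FIRST[A]={a}
round 2: done
  FIRST[S]={a,c}  FIRST[A]={a}

FOLLOW sets:
initialize: $ ∈ FOLLOW(S)
round 1:
  A→A a A: FOLLOW(A) ⊇ FIRST(a) = {a}; new: +{a}
  S→S S: FOLLOW(S) ⊇ FIRST(S) = {a,c}; new: +{a,c}
  S→a A: FOLLOW(A) ⊇ FOLLOW(S) ⊇ {$,a,c}; new: +{$,c}
  FOLLOW[S]={$,a,c}  FOLLOW[A]={$,a,c}
round 2: — fixpoint
  FOLLOW[S]={$,a,c}  FOLLOW[A]={$,a,c}

FOLLOW(S) = ["$", "a", "c"]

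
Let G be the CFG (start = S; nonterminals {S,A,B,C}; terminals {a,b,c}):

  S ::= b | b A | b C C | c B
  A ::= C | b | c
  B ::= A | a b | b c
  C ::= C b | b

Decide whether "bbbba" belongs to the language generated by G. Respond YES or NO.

CNF form of G:
  S -> T0 A | T0 X3 | T2 B | b
  A -> C T0 | b | c
  B -> C T0 | T0 T2 | T1 T0 | b | c
  C -> C T0 | b
  T0 -> b
  T1 -> a
  T2 -> c
  X3 -> C C

Fill CYK table bottom-up:
  [0..0]={A,B,C,S,T0}  "b"  orig:{A,B,C,S}
  [1..1]={A,B,C,S,T0}  "b"  orig:{A,B,C,S}
  [2..2]={A,B,C,S,T0}  "b"  orig:{A,B,C,S}
  [3..3]={A,B,C,S,T0}  "b"  orig:{A,B,C,S}
  [4..4]={T1}  "a"  orig:{}
  [0..1]={A,B,C,S,X3}  "bb"  orig:{A,B,C,S}
  [1..2]={A,B,C,S,X3}  "bb"  orig:{A,B,C,S}
  [2..3]={A,B,C,S,X3}  "bb"  orig:{A,B,C,S}
  [3..4]=∅  "ba"
  [0..2]={A,B,C,S,X3}  "bbb"  orig:{A,B,C,S}
  [1..3]={A,B,C,S,X3}  "bbb"  orig:{A,B,C,S}
  [2..4]=∅  "bba"
  [0..3]={A,B,C,S,X3}  "bbbb"  orig:{A,B,C,S}
  [1..4]=∅  "bbba"
  [0..4]=∅  "bbbba"

S ∉ T[0,4] ⇒ NO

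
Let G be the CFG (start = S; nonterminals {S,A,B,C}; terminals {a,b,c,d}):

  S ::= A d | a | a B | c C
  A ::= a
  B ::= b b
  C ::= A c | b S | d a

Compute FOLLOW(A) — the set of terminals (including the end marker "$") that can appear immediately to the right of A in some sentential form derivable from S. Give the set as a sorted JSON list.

FIRST iteration:
[1]
  A via A→a: +{a}
  B via B→b b: +{b}
  C via C→A c: +{a}
  C via C→b S: +{b}
  C via C→d a: +{d}
  S via S→A d: +{a}
  S via S→c C: +{c}
  S: {a,c}  A: {a}  B: {b}  C: {a,b,d}
[2] (stable)
  S: {a,c}  A: {a}  B: {b}  C: {a,b,d}

Compute FOLLOW by fixpoint:
FOLLOW(S) := {$}
round 1:
  C→A c: FOLLOW(A) ⊇ FIRST(c) = {c}; new: +{c}
  S→A d: FOLLOW(A) ⊇ FIRST(d) = {d}; new: +{d}
  S→a B: FOLLOW(B) ⊇ FOLLOW(S) ⊇ {$}; new: +{$}
  S→c C: FOLLOW(C) ⊇ FOLLOW(S) ⊇ {$}; new: +{$}
  FOLLOW[S]={$}  FOLLOW[A]={c,d}  FOLLOW[B]={$}  FOLLOW[C]={$}
round 2: (stable)
  FOLLOW[S]={$}  FOLLOW[A]={c,d}  FOLLOW[B]={$}  FOLLOW[C]={$}

FOLLOW(A) = ["c", "d"]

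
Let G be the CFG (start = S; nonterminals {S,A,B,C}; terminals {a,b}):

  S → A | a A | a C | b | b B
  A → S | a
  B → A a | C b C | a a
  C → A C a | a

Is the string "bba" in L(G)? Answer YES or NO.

Convert to CNF:
  S -> T0 A | T0 C | T1 B | a | b
  A -> T0 A | T0 C | T1 B | a | b
  B -> A T0 | C X2 | T0 T0
  C -> A X3 | a
  T0 -> a
  T1 -> b
  X2 -> T1 C
  X3 -> C T0

Fill CYK table bottom-up:
  cell(0,0) b: {A,S,T1}  orig:{A,S}
  cell(1,1) b: {A,S,T1}  orig:{A,S}
  cell(2,2) a: {A,C,S,T0}  orig:{A,C,S}
  cell(0,1) bb: ∅
  cell(1,2) ba: {B,X2}  orig:{B}
  cell(0,2) bba: {A,S}

S ∈ T[0,2] ⇒ YES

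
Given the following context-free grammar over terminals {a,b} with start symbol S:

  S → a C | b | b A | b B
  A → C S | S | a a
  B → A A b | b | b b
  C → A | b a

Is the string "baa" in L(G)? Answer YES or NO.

CNF form of G:
  S -> T0 C | T1 A | T1 B | b
  A -> C S | T0 C | T0 T0 | T1 A | T1 B | b
  B -> A X2 | T1 T1 | b
  C -> C S | T0 C | T0 T0 | T1 A | T1 B | T1 T0 | b
  T0 -> a
  T1 -> b
  X2 -> A T1

Fill CYK table bottom-up:
  cell(0,0) b: {A,B,C,S,T1}  orig:{A,B,C,S}
  cell(1,1) a: {T0}  orig:{}
  cell(2,2) a: {T0}  orig:{}
  cell(0,1) ba: {C}
  cell(1,2) aa: {A,C}
  cell(0,2) baa: {A,C,S}

S ∈ T[0,2] ⇒ YES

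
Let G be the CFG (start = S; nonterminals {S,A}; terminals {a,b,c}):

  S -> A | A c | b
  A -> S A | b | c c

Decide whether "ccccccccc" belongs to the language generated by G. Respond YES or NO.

Convert to CNF:
  S -> A T0 | S A | T0 T0 | b
  A -> S A | T0 T0 | b
  T0 -> c

CYK table (by increasing span):
  T[0,0] 'c' = {T0}  orig:{}
  T[1,1] 'c' = {T0}  orig:{}
  T[2,2] 'c' = {T0}  orig:{}
  T[3,3] 'c' = {T0}  orig:{}
  T[4,4] 'c' = {T0}  orig:{}
  T[5,5] 'c' = {T0}  orig:{}
  T[6,6] 'c' = {T0}  orig:{}
  T[7,7] 'c' = {T0}  orig:{}
  T[8,8] 'c' = {T0}  orig:{}
  T[0,1] 'cc' = {A,S}
  T[1,2] 'cc' = {A,S}
  T[2,3] 'cc' = {A,S}
  T[3,4] 'cc' = {A,S}
  T[4,5] 'cc' = {A,S}
  T[5,6] 'cc' = {A,S}
  T[6,7] 'cc' = {A,S}
  T[7,8] 'cc' = {A,S}
  T[0,2] 'ccc' = {S}
  T[1,3] 'ccc' = {S}
  T[2,4] 'ccc' = {S}
  T[3,5] 'ccc' = {S}
  T[4,6] 'ccc' = {S}
  T[5,7] 'ccc' = {S}
  T[6,8] 'ccc' = {S}
  T[0,3] 'cccc' = {A,S}
  T[1,4] 'cccc' = {A,S}
  T[2,5] 'cccc' = {A,S}
  T[3,6] 'cccc' = {A,S}
  T[4,7] 'cccc' = {A,S}
  T[5,8] 'cccc' = {A,S}
  T[0,4] 'ccccc' = {A,S}
  T[1,5] 'ccccc' = {A,S}
  T[2,6] 'ccccc' = {A,S}
  T[3,7] 'ccccc' = {A,S}
  T[4,8] 'ccccc' = {A,S}
  T[0,5] 'cccccc' = {A,S}
  T[1,6] 'cccccc' = {A,S}
  T[2,7] 'cccccc' = {A,S}
  T[3,8] 'cccccc' = {A,S}
  T[0,6] 'ccccccc' = {A,S}
  T[1,7] 'ccccccc' = {A,S}
  T[2,8] 'ccccccc' = {A,S}
  T[0,7] 'cccccccc' = {A,S}
  T[1,8] 'cccccccc' = {A,S}
  T[0,8] 'ccccccccc' = {A,S}

S ∈ T[0,8] ⇒ YES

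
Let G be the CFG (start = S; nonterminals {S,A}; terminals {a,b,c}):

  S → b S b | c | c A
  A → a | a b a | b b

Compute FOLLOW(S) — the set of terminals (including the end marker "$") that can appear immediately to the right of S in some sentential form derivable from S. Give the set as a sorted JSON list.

FIRST sets, iterate to fixpoint:
[1]
  A via A→a: +{a}
  A via A→b b: +{b}
  S via S→b S b: +{b}
  S via S→c: +{c}
  FIRST[S]={b,c}  FIRST[A]={a,b}
[2] (no change)
  FIRST[S]={b,c}  FIRST[A]={a,b}

Compute FOLLOW by fixpoint:
FOLLOW(S) := {$}
[1]
  S→b S b: FOLLOW(S) ⊇ FIRST(b) = {b}; new: +{b}
  S→c A: FOLLOW(A) ⊇ FOLLOW(S) ⊇ {$,b}; new: +{$,b}
  S: {$,b}  A: {$,b}
[2] done
  S: {$,b}  A: {$,b}

FOLLOW(S) = ["$", "b"]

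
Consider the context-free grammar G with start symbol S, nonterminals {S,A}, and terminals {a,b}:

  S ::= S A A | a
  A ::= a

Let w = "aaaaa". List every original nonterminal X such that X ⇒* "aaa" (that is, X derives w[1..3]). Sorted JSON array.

CNF form of G:
  S -> S X0 | a
  A -> a
  X0 -> A A

CYK table (by increasing span) (cells [i..j] with 1 ≤ i ≤ j ≤ 3 only):
  cell(1,1) a: {A,S}
  cell(2,2) a: {A,S}
  cell(3,3) a: {A,S}
  cell(1,2) aa: {X0}  orig:{}
  cell(2,3) aa: {X0}  orig:{}
  cell(1,3) aaa: {S}

Original NTs in T[1,3] deriving "aaa": ["S"]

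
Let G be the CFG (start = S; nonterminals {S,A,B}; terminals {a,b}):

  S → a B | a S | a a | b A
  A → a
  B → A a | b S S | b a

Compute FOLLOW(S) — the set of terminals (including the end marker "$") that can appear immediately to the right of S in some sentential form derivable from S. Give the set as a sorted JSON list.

FIRST iteration:
[1]
  A via A→a: +{a}
  B via B→A a: +{a}
  B via B→b S S: +{b}
  S via S→a B: +{a}
  S via S→b A: +{b}
  FIRST[S]={a,b}  FIRST[A]={a}  FIRST[B]={a,b}
[2] done
  FIRST[S]={a,b}  FIRST[A]={a}  FIRST[B]={a,b}

FOLLOW sets:
FOLLOW(S) := {$}
pass 1:
  B→A a: FOLLOW(A) ⊇ FIRST(a) = {a}; new: +{a}
  B→b S S: FOLLOW(S) ⊇ FIRST(S) = {a,b}; new: +{a,b}
  S→a B: FOLLOW(B) ⊇ FOLLOW(S) ⊇ {$,a,b}; new: +{$,a,b}
  S→b A: FOLLOW(A) ⊇ FOLLOW(S) ⊇ {$,a,b}; new: +{$,b}
  FOLLOW(S)={$,a,b}  FOLLOW(A)={$,a,b}  FOLLOW(B)={$,a,b}
pass 2: done
  FOLLOW(S)={$,a,b}  FOLLOW(A)={$,a,b}  FOLLOW(B)={$,a,b}

FOLLOW(S) = ["$", "a", "b"]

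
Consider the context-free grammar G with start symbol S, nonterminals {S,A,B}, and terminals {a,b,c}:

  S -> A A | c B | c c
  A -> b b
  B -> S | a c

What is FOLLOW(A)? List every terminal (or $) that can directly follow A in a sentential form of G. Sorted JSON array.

Compute FIRST by fixpoint:
iter 1:
  A via A→b b: +{b}
  B via B→a c: +{a}
  S via S→A A: +{b}
  S via S→c B: +{c}
  FIRST[S]={b,c}  FIRST[A]={b}  FIRST[B]={a}
iter 2:
  B via B→S: +{b,c}
  FIRST[S]={b,c}  FIRST[A]={b}  FIRST[B]={a,b,c}
iter 3: — fixpoint
  FIRST[S]={b,c}  FIRST[A]={b}  FIRST[B]={a,b,c}

FOLLOW iteration:
seed FOLLOW(S) with $
pass 1:
  S→A A: FOLLOW(A) ⊇ FIRST(A) = {b}; new: +{b}
  S→A A: FOLLOW(A) ⊇ FOLLOW(S) ⊇ {$}; new: +{$}
  S→c B: FOLLOW(B) ⊇ FOLLOW(S) ⊇ {$}; new: +{$}
  S: {$}  A: {$,b}  B: {$}
pass 2: — fixpoint
  S: {$}  A: {$,b}  B: {$}

FOLLOW(A) = ["$", "b"]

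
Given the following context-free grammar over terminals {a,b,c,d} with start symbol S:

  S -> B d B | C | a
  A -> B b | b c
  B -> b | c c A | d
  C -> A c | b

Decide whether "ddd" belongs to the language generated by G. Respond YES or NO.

Convert to CNF:
  S -> A T1 | B X4 | a | b
  A -> B T0 | T0 T1
  B -> T1 X3 | b | d
  C -> A T1 | b
  T0 -> b
  T1 -> c
  T2 -> d
  X3 -> T1 A
  X4 -> T2 B

Fill CYK table bottom-up:
  cell(0,0) d: {B,T2}  orig:{B}
  cell(1,1) d: {B,T2}  orig:{B}
  cell(2,2) d: {B,T2}  orig:{B}
  cell(0,1) dd: {X4}  orig:{}
  cell(1,2) dd: {X4}  orig:{}
  cell(0,2) ddd: {S}

S ∈ T[0,2] ⇒ YES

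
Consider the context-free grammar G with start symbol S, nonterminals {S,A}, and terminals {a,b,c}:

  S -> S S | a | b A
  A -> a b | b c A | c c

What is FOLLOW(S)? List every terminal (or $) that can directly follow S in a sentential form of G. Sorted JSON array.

FIRST sets, iterate to fixpoint:
round 1:
  A via A→a b: +{a}
  A via A→b c A: +{b}
  A via A→c c: +{c}
  S via S→a: +{a}
  S via S→b A: +{b}
  FIRST[S]={a,b}  FIRST[A]={a,b,c}
round 2: done
  FIRST[S]={a,b}  FIRST[A]={a,b,c}

FOLLOW sets:
seed FOLLOW(S) with $
round 1:
  S→S S: FOLLOW(S) ⊇ FIRST(S) = {a,b}; new: +{a,b}
  S→b A: FOLLOW(A) ⊇ FOLLOW(S) ⊇ {$,a,b}; new: +{$,a,b}
  S: {$,a,b}  A: {$,a,b}
round 2: (stable)
  S: {$,a,b}  A: {$,a,b}

FOLLOW(S) = ["$", "a", "b"]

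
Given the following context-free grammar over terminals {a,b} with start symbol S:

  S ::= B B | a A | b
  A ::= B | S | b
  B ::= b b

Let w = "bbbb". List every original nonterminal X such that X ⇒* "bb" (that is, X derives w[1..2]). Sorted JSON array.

Convert to CNF:
  S -> B B | T0 A | b
  A -> B B | T0 A | T1 T1 | b
  B -> T1 T1
  T0 -> a
  T1 -> b

CYK fill — only the sub-triangle for w[1..2]:
  T[1,1] 'b' = {A,S,T1}  orig:{A,S}
  T[2,2] 'b' = {A,S,T1}  orig:{A,S}
  T[1,2] 'bb' = {A,B}

Original NTs in T[1,2] deriving "bb": ["A", "B"]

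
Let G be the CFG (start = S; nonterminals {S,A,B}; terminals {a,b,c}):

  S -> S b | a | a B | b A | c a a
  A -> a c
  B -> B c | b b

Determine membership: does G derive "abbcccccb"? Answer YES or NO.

CNF form of G:
  S -> S T2 | T0 B | T1 X3 | T2 A | a
  A -> T0 T1
  B -> B T1 | T2 T2
  T0 -> a
  T1 -> c
  T2 -> b
  X3 -> T0 T0

CYK fill:
  [0..0]={S,T0}  "a"  orig:{S}
  [1..1]={T2}  "b"  orig:{}
  [2..2]={T2}  "b"  orig:{}
  [3..3]={T1}  "c"  orig:{}
  [4..4]={T1}  "c"  orig:{}
  [5..5]={T1}  "c"  orig:{}
  [6..6]={T1}  "c"  orig:{}
  [7..7]={T1}  "c"  orig:{}
  [8..8]={T2}  "b"  orig:{}
  [0..1]={S}  "ab"
  [1..2]={B}  "bb"
  [2..3]=∅  "bc"
  [3..4]=∅  "cc"
  [4..5]=∅  "cc"
  [5..6]=∅  "cc"
  [6..7]=∅  "cc"
  [7..8]=∅  "cb"
  [0..2]={S}  "abb"
  [1..3]={B}  "bbc"
  [2..4]=∅  "bcc"
  [3..5]=∅  "ccc"
  [4..6]=∅  "ccc"
  [5..7]=∅  "ccc"
  [6..8]=∅  "ccb"
  [0..3]={S}  "abbc"
  [1..4]={B}  "bbcc"
  [2..5]=∅  "bccc"
  [3..6]=∅  "cccc"
  [4..7]=∅  "cccc"
  [5..8]=∅  "cccb"
  [0..4]={S}  "abbcc"
  [1..5]={B}  "bbccc"
  [2..6]=∅  "bcccc"
  [3..7]=∅  "ccccc"
  [4..8]=∅  "ccccb"
  [0..5]={S}  "abbccc"
  [1..6]={B}  "bbcccc"
  [2..7]=∅  "bccccc"
  [3..8]=∅  "cccccb"
  [0..6]={S}  "abbcccc"
  [1..7]={B}  "bbccccc"
  [2..8]=∅  "bcccccb"
  [0..7]={S}  "abbccccc"
  [1..8]=∅  "bbcccccb"
  [0..8]={S}  "abbcccccb"

S ∈ T[0,8] ⇒ YES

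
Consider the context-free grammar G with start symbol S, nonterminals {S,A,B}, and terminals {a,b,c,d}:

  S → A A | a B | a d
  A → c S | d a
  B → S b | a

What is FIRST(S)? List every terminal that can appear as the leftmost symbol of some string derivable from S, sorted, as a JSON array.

FIRST sets, iterate to fixpoint:
iter 1:
  A via A→c S: +{c}
  A via A→d a: +{d}
  B via B→a: +{a}
  S via S→A A: +{c,d}
  S via S→a B: +{a}
  S: {a,c,d}  A: {c,d}  B: {a}
iter 2:
  B via B→S b: +{c,d}
  S: {a,c,d}  A: {c,d}  B: {a,c,d}
iter 3: (stable)
  S: {a,c,d}  A: {c,d}  B: {a,c,d}

FIRST(S) = ["a", "c", "d"]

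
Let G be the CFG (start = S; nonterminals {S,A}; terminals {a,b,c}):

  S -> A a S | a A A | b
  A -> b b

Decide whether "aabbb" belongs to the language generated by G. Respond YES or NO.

CNF form of G:
  S -> A X2 | T1 X3 | b
  A -> T0 T0
  T0 -> b
  T1 -> a
  X2 -> T1 S
  X3 -> A A

CYK fill:
  cell(0,0) a: {T1}  orig:{}
  cell(1,1) a: {T1}  orig:{}
  cell(2,2) b: {S,T0}  orig:{S}
  cell(3,3) b: {S,T0}  orig:{S}
  cell(4,4) b: {S,T0}  orig:{S}
  cell(0,1) aa: ∅
  cell(1,2) ab: {X2}  orig:{}
  cell(2,3) bb: {A}
  cell(3,4) bb: {A}
  cell(0,2) aab: ∅
  cell(1,3) abb: ∅
  cell(2,4) bbb: ∅
  cell(0,3) aabb: ∅
  cell(1,4) abbb: ∅
  cell(0,4) aabbb: ∅

S ∉ T[0,4] ⇒ NO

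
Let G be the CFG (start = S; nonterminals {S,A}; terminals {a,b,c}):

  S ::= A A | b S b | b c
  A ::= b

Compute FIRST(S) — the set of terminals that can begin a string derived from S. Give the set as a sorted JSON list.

Compute FIRST by fixpoint:
iter 1:
  A via A→b: +{b}
  S via S→A A: +{b}
  S: {b}  A: {b}
iter 2: (stable)
  S: {b}  A: {b}

FIRST(S) = ["b"]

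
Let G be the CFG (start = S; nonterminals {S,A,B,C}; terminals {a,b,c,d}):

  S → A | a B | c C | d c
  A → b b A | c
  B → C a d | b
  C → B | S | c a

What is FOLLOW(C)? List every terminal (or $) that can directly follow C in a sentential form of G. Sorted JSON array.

FIRST iteration:
iter 1:
  A via A→b b A: +{b}
  A via A→c: +{c}
  B via B→b: +{b}
  C via C→B: +{b}
  C via C→c a: +{c}
  S via S→A: +{b,c}
  S via S→a B: +{a}
  S via S→d c: +{d}
  FIRST[S]={a,b,c,d}  FIRST[A]={b,c}  FIRST[B]={b}  FIRST[C]={b,c}
iter 2:
  B via B→C a d: +{c}
  C via C→S: +{a,d}
  FIRST[S]={a,b,c,d}  FIRST[A]={b,c}  FIRST[B]={b,c}  FIRST[C]={a,b,c,d}
iter 3:
  B via B→C a d: +{a,d}
  FIRST[S]={a,b,c,d}  FIRST[A]={b,c}  FIRST[B]={a,b,c,d}  FIRST[C]={a,b,c,d}
iter 4: done
  FIRST[S]={a,b,c,d}  FIRST[A]={b,c}  FIRST[B]={a,b,c,d}  FIRST[C]={a,b,c,d}

Compute FOLLOW by fixpoint:
initialize: $ ∈ FOLLOW(S)
round 1:
  B→C a d: FOLLOW(C) ⊇ FIRST(a) = {a}; new: +{a}
  C→B: FOLLOW(B) ⊇ FOLLOW(C) ⊇ {a}; new: +{a}
  C→S: FOLLOW(S) ⊇ FOLLOW(C) ⊇ {a}; new: +{a}
  S→A: FOLLOW(A) ⊇ FOLLOW(S) ⊇ {$,a}; new: +{$,a}
  S→a B: FOLLOW(B) ⊇ FOLLOW(S) ⊇ {$,a}; new: +{$}
  S→c C: FOLLOW(C) ⊇ FOLLOW(S) ⊇ {$,a}; new: +{$}
  S: {$,a}  A: {$,a}  B: {$,a}  C: {$,a}
round 2: done
  S: {$,a}  A: {$,a}  B: {$,a}  C: {$,a}

FOLLOW(C) = ["$", "a"]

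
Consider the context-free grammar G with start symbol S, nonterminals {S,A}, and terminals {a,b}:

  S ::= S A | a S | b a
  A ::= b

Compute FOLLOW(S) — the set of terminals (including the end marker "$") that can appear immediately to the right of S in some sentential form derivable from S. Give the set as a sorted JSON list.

Compute FIRST by fixpoint:
round 1:
  A via A→b: +{b}
  S via S→a S: +{a}
  S via S→b a: +{b}
  FIRST(S)={a,b}  FIRST(A)={b}
round 2: (stable)
  FIRST(S)={a,b}  FIRST(A)={b}

FOLLOW iteration:
FOLLOW(S) := {$}
round 1:
  S→S A: FOLLOW(S) ⊇ FIRST(A) = {b}; new: +{b}
  S→S A: FOLLOW(A) ⊇ FOLLOW(S) ⊇ {$,b}; new: +{$,b}
  FOLLOW(S)={$,b}  FOLLOW(A)={$,b}
round 2: — fixpoint
  FOLLOW(S)={$,b}  FOLLOW(A)={$,b}

FOLLOW(S) = ["$", "b"]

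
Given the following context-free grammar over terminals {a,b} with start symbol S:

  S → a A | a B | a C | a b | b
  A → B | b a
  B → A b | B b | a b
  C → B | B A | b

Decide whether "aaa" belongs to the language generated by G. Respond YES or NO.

Convert to CNF:
  S -> T1 A | T1 B | T1 C | T1 T0 | b
  A -> A T0 | B T0 | T0 T1 | T1 T0
  B -> A T0 | B T0 | T1 T0
  C -> A T0 | B A | B T0 | T1 T0 | b
  T0 -> b
  T1 -> a

CYK table (by increasing span):
  [0..0]={T1}  "a"  orig:{}
  [1..1]={T1}  "a"  orig:{}
  [2..2]={T1}  "a"  orig:{}
  [0..1]=∅  "aa"
  [1..2]=∅  "aa"
  [0..2]=∅  "aaa"

S ∉ T[0,2] ⇒ NO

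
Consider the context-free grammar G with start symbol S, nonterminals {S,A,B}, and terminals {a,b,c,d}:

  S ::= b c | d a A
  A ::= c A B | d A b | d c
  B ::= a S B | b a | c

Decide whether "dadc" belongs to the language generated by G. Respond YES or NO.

CNF form of G:
  S -> T1 X7 | T2 T0
  A -> T0 X4 | T1 T0 | T1 X5
  B -> T2 T3 | T3 X6 | c
  T0 -> c
  T1 -> d
  T2 -> b
  T3 -> a
  X4 -> A B
  X5 -> A T2
  X6 -> S B
  X7 -> T3 A

Fill CYK table bottom-up:
  T[0,0] 'd' = {T1}  orig:{}
  T[1,1] 'a' = {T3}  orig:{}
  T[2,2] 'd' = {T1}  orig:{}
  T[3,3] 'c' = {B,T0}  orig:{B}
  T[0,1] 'da' = ∅
  T[1,2] 'ad' = ∅
  T[2,3] 'dc' = {A}
  T[0,2] 'dad' = ∅
  T[1,3] 'adc' = {X7}  orig:{}
  T[0,3] 'dadc' = {S}

S ∈ T[0,3] ⇒ YES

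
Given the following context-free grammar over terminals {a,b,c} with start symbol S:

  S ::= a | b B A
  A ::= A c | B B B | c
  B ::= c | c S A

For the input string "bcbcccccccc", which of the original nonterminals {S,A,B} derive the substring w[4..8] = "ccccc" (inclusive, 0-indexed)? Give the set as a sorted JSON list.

CNF form of G:
  S -> T1 X4 | a
  A -> A T0 | B X2 | c
  B -> T0 X3 | c
  T0 -> c
  T1 -> b
  X2 -> B B
  X3 -> S A
  X4 -> B A

Fill CYK table bottom-up — only the sub-triangle for w[4..8]:
  [4..4]={A,B,T0}  "c"  orig:{A,B}
  [5..5]={A,B,T0}  "c"  orig:{A,B}
  [6..6]={A,B,T0}  "c"  orig:{A,B}
  [7..7]={A,B,T0}  "c"  orig:{A,B}
  [8..8]={A,B,T0}  "c"  orig:{A,B}
  [4..5]={A,X2,X4}  "cc"  orig:{A}
  [5..6]={A,X2,X4}  "cc"  orig:{A}
  [6..7]={A,X2,X4}  "cc"  orig:{A}
  [7..8]={A,X2,X4}  "cc"  orig:{A}
  [4..6]={A,X4}  "ccc"  orig:{A}
  [5..7]={A,X4}  "ccc"  orig:{A}
  [6..8]={A,X4}  "ccc"  orig:{A}
  [4..7]={A,X4}  "cccc"  orig:{A}
  [5..8]={A,X4}  "cccc"  orig:{A}
  [4..8]={A,X4}  "ccccc"  orig:{A}

Original NTs in T[4,8] deriving "ccccc": ["A"]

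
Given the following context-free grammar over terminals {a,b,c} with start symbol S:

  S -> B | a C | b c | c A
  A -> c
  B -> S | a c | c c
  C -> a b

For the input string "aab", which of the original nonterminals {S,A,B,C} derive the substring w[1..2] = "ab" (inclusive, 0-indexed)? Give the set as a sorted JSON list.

CNF form of G:
  S -> T0 C | T0 T1 | T1 A | T1 T1 | T2 T1
  A -> c
  B -> T0 C | T0 T1 | T1 A | T1 T1 | T2 T1
  C -> T0 T2
  T0 -> a
  T1 -> c
  T2 -> b

Fill CYK table bottom-up (cells [i..j] with 1 ≤ i ≤ j ≤ 2 only):
  cell(1,1) a: {T0}  orig:{}
  cell(2,2) b: {T2}  orig:{}
  cell(1,2) ab: {C}

Original NTs in T[1,2] deriving "ab": ["C"]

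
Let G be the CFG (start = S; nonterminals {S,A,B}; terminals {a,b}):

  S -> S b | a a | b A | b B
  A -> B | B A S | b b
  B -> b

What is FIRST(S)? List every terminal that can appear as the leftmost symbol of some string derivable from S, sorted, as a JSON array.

FIRST iteration:
pass 1:
  A via A→b b: +{b}
  B via B→b: +{b}
  S via S→a a: +{a}
  S via S→b A: +{b}
  FIRST(S)={a,b}  FIRST(A)={b}  FIRST(B)={b}
pass 2: done
  FIRST(S)={a,b}  FIRST(A)={b}  FIRST(B)={b}

FIRST(S) = ["a", "b"]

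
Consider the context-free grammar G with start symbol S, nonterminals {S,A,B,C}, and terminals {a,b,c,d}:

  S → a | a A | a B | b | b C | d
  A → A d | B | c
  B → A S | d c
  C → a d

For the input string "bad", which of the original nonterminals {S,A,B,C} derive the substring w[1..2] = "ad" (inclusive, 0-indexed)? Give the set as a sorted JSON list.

Convert to CNF:
  S -> T2 A | T2 B | T3 C | a | b | d
  A -> A S | A T0 | T0 T1 | c
  B -> A S | T0 T1
  C -> T2 T0
  T0 -> d
  T1 -> c
  T2 -> a
  T3 -> b

CYK table (by increasing span) — only the sub-triangle for w[1..2]:
  T[1,1] 'a' = {S,T2}  orig:{S}
  T[2,2] 'd' = {S,T0}  orig:{S}
  T[1,2] 'ad' = {C}

Original NTs in T[1,2] deriving "ad": ["C"]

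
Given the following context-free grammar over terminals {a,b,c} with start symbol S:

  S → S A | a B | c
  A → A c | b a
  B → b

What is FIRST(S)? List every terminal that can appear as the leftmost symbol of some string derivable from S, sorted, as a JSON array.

Compute FIRST by fixpoint:
pass 1:
  A via A→b a: +{b}
  B via B→b: +{b}
  S via S→a B: +{a}
  S via S→c: +{c}
  FIRST(S)={a,c}  FIRST(A)={b}  FIRST(B)={b}
pass 2: (stable)
  FIRST(S)={a,c}  FIRST(A)={b}  FIRST(B)={b}

FIRST(S) = ["a", "c"]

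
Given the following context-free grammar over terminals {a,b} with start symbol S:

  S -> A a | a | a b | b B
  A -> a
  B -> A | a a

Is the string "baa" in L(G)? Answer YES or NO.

Convert to CNF:
  S -> A T0 | T0 T1 | T1 B | a
  A -> a
  B -> T0 T0 | a
  T0 -> a
  T1 -> b

CYK table (by increasing span):
  cell(0,0) b: {T1}  orig:{}
  cell(1,1) a: {A,B,S,T0}  orig:{A,B,S}
  cell(2,2) a: {A,B,S,T0}  orig:{A,B,S}
  cell(0,1) ba: {S}
  cell(1,2) aa: {B,S}
  cell(0,2) baa: {S}

S ∈ T[0,2] ⇒ YES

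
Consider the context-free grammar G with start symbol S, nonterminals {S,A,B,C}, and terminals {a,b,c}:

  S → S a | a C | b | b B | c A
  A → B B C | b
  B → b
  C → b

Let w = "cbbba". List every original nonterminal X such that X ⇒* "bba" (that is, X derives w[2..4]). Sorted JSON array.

CNF form of G:
  S -> S T0 | T0 C | T1 B | T2 A | b
  A -> B X3 | b
  B -> b
  C -> b
  T0 -> a
  T1 -> b
  T2 -> c
  X3 -> B C

CYK table (by increasing span) (cells [i..j] with 2 ≤ i ≤ j ≤ 4 only):
  [2..2]={A,B,C,S,T1}  "b"  orig:{A,B,C,S}
  [3..3]={A,B,C,S,T1}  "b"  orig:{A,B,C,S}
  [4..4]={T0}  "a"  orig:{}
  [2..3]={S,X3}  "bb"  orig:{S}
  [3..4]={S}  "ba"
  [2..4]={S}  "bba"

Original NTs in T[2,4] deriving "bba": ["S"]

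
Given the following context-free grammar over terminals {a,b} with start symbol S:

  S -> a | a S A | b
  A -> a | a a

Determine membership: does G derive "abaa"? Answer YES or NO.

Convert to CNF:
  S -> T0 X1 | a | b
  A -> T0 T0 | a
  T0 -> a
  X1 -> S A

Fill CYK table bottom-up:
  cell(0,0) a: {A,S,T0}  orig:{A,S}
  cell(1,1) b: {S}
  cell(2,2) a: {A,S,T0}  orig:{A,S}
  cell(3,3) a: {A,S,T0}  orig:{A,S}
  cell(0,1) ab: ∅
  cell(1,2) ba: {X1}  orig:{}
  cell(2,3) aa: {A,X1}  orig:{A}
  cell(0,2) aba: {S}
  cell(1,3) baa: {X1}  orig:{}
  cell(0,3) abaa: {S,X1}  orig:{S}

S ∈ T[0,3] ⇒ YES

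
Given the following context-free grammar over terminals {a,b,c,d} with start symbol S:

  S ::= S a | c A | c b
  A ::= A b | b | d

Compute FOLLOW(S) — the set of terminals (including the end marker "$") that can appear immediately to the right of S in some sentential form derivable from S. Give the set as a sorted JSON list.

FIRST sets, iterate to fixpoint:
[1]
  A via A→b: +{b}
  A via A→d: +{d}
  S via S→c A: +{c}
  FIRST[S]={c}  FIRST[A]={b,d}
[2] (stable)
  FIRST[S]={c}  FIRST[A]={b,d}

FOLLOW iteration:
FOLLOW(S) := {$}
round 1:
  A→A b: FOLLOW(A) ⊇ FIRST(b) = {b}; new: +{b}
  S→S a: FOLLOW(S) ⊇ FIRST(a) = {a}; new: +{a}
  S→c A: FOLLOW(A) ⊇ FOLLOW(S) ⊇ {$,a}; new: +{$,a}
  FOLLOW[S]={$,a}  FOLLOW[A]={$,a,b}
round 2: — fixpoint
  FOLLOW[S]={$,a}  FOLLOW[A]={$,a,b}

FOLLOW(S) = ["$", "a"]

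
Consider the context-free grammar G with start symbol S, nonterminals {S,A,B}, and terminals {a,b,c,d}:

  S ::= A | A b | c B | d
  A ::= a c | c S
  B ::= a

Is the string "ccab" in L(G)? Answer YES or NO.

CNF form of G:
  S -> A T2 | T0 T1 | T1 B | T1 S | d
  A -> T0 T1 | T1 S
  B -> a
  T0 -> a
  T1 -> c
  T2 -> b

CYK fill:
  T[0,0] 'c' = {T1}  orig:{}
  T[1,1] 'c' = {T1}  orig:{}
  T[2,2] 'a' = {B,T0}  orig:{B}
  T[3,3] 'b' = {T2}  orig:{}
  T[0,1] 'cc' = ∅
  T[1,2] 'ca' = {S}
  T[2,3] 'ab' = ∅
  T[0,2] 'cca' = {A,S}
  T[1,3] 'cab' = ∅
  T[0,3] 'ccab' = {S}

S ∈ T[0,3] ⇒ YES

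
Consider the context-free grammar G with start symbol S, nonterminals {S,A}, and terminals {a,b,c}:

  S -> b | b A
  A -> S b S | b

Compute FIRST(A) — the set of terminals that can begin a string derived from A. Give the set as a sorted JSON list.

Compute FIRST by fixpoint:
round 1:
  A via A→b: +{b}
  S via S→b: +{b}
  FIRST[S]={b}  FIRST[A]={b}
round 2: — fixpoint
  FIRST[S]={b}  FIRST[A]={b}

FIRST(A) = ["b"]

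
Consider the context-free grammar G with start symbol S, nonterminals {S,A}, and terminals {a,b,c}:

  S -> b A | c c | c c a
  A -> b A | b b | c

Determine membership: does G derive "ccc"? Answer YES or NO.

Convert to CNF:
  S -> T0 A | T1 T1 | T1 X3
  A -> T0 A | T0 T0 | c
  T0 -> b
  T1 -> c
  T2 -> a
  X3 -> T1 T2

Fill CYK table bottom-up:
  T[0,0] 'c' = {A,T1}  orig:{A}
  T[1,1] 'c' = {A,T1}  orig:{A}
  T[2,2] 'c' = {A,T1}  orig:{A}
  T[0,1] 'cc' = {S}
  T[1,2] 'cc' = {S}
  T[0,2] 'ccc' = ∅

S ∉ T[0,2] ⇒ NO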